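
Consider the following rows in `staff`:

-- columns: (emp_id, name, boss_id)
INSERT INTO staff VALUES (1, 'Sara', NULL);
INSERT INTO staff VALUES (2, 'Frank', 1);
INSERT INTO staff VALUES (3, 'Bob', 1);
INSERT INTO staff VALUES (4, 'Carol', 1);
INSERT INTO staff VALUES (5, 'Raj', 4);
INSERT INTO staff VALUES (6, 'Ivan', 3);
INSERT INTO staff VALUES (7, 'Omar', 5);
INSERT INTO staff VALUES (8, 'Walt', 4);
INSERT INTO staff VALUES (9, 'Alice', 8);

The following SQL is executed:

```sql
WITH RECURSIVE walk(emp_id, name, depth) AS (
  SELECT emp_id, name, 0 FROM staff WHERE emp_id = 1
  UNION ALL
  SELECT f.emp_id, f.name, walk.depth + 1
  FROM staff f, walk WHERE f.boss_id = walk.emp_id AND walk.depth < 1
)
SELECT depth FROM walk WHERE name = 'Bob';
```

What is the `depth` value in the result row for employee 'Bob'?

Base: emp_id=1 (Sara) at depth 0.
Iteration 1: rows with boss_id in {1} -> Frank (id 2, depth 1), Bob (id 3, depth 1), Carol (id 4, depth 1).
Iteration 2: depth < 1 fails for all current rows; recursion stops.

1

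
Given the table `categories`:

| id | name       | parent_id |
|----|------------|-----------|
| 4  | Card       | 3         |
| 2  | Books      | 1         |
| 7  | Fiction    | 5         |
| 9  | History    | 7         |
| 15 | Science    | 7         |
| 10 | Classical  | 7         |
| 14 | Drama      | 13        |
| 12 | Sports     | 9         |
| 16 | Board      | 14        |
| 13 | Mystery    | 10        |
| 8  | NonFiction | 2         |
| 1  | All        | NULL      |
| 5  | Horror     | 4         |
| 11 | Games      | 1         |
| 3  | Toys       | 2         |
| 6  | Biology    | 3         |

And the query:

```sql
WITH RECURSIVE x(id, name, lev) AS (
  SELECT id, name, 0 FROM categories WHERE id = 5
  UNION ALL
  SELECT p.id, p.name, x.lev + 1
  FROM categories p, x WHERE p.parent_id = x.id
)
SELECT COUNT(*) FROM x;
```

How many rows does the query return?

9

Base: id=5 (Horror) at lev 0.
Iteration 1: rows with parent_id in {5} -> Fiction (id 7, lev 1).
Iteration 2: rows with parent_id in {7} -> History (id 9, lev 2), Classical (id 10, lev 2), Science (id 15, lev 2).
Iteration 3: rows with parent_id in {9,10,15} -> Sports (id 12, lev 3), Mystery (id 13, lev 3).
Iteration 4: rows with parent_id in {12,13} -> Drama (id 14, lev 4).
Iteration 5: rows with parent_id in {14} -> Board (id 16, lev 5).
Iteration 6: no rows with parent_id in {16}; recursion stops.
Total rows emitted: 9.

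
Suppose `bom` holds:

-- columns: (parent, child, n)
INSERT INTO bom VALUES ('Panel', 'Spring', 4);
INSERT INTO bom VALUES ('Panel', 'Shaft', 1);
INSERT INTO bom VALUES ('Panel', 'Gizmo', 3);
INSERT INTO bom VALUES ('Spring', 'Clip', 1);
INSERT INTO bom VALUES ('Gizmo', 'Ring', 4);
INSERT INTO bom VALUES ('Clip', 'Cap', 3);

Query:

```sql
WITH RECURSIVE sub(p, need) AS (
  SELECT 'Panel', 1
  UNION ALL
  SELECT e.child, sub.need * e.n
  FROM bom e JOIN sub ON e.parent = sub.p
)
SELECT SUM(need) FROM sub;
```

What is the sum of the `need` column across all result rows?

Base: (Panel, need=1).
Iteration 1: components of {Panel} -> Gizmo = 1*3 = 3, Shaft = 1*1 = 1, Spring = 1*4 = 4.
Iteration 2: components of {Gizmo,Shaft,Spring} -> Clip = 4*1 = 4, Ring = 3*4 = 12.
Iteration 3: components of {Clip,Ring} -> Cap = 4*3 = 12.
Iteration 4: no further components; recursion stops.
SUM(need) = 1 + 4 + 1 + 3 + 4 + 12 + 12 = 37.

37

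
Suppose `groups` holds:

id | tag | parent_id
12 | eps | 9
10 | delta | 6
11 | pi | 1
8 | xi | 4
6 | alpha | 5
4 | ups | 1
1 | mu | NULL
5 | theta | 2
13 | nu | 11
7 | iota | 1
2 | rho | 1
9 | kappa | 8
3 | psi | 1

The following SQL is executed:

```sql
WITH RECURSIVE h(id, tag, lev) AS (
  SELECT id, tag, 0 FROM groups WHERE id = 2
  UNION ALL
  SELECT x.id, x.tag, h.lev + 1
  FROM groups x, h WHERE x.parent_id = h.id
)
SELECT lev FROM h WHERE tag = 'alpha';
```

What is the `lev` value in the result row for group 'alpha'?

Base: id=2 (rho) at lev 0.
Iteration 1: rows with parent_id in {2} -> theta (id 5, lev 1).
Iteration 2: rows with parent_id in {5} -> alpha (id 6, lev 2).
Iteration 3: rows with parent_id in {6} -> delta (id 10, lev 3).
Iteration 4: no rows with parent_id in {10}; recursion stops.

2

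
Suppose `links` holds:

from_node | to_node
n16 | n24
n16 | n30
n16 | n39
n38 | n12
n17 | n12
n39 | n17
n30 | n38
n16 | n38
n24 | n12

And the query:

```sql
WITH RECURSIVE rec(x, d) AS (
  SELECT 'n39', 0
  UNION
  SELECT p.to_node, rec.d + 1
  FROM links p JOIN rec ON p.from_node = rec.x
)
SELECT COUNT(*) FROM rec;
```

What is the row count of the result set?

Base: (n39, d=0).
Iteration 1: edges from {n39} -> (n17, d=1).
Iteration 2: edges from {n17} -> (n12, d=2).
Iteration 3: no outgoing edges from {n12}; recursion stops.
Total rows emitted: 3.

3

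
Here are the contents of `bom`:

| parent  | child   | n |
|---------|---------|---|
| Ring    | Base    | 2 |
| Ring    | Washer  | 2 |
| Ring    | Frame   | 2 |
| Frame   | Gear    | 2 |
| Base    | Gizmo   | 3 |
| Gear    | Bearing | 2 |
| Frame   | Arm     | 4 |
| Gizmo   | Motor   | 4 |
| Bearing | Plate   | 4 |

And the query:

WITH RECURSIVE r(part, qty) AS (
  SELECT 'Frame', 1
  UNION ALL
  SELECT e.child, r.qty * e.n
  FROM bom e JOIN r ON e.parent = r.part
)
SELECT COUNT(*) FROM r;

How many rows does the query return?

5

Base: (Frame, qty=1).
Iteration 1: components of {Frame} -> Arm = 1*4 = 4, Gear = 1*2 = 2.
Iteration 2: components of {Arm,Gear} -> Bearing = 2*2 = 4.
Iteration 3: components of {Bearing} -> Plate = 4*4 = 16.
Iteration 4: no further components; recursion stops.
Total rows emitted: 5.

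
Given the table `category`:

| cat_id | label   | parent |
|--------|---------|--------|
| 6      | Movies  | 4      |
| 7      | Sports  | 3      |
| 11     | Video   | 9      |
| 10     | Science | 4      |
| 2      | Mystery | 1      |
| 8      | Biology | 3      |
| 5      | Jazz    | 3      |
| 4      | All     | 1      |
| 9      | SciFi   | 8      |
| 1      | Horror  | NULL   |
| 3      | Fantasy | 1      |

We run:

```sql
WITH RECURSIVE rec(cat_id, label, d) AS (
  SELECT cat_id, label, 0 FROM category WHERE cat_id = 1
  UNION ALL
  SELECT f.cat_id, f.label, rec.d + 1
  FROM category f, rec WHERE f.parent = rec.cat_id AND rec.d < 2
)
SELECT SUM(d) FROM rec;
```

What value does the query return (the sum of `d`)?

Base: cat_id=1 (Horror) at d 0.
Iteration 1: rows with parent in {1} -> Mystery (id 2, d 1), Fantasy (id 3, d 1), All (id 4, d 1).
Iteration 2: rows with parent in {2,3,4} -> Jazz (id 5, d 2), Movies (id 6, d 2), Sports (id 7, d 2), Biology (id 8, d 2), Science (id 10, d 2).
Iteration 3: d < 2 fails for all current rows; recursion stops.
SUM(d) = 0 + 1 + 1 + 1 + 2 + 2 + 2 + 2 + 2 = 13.

13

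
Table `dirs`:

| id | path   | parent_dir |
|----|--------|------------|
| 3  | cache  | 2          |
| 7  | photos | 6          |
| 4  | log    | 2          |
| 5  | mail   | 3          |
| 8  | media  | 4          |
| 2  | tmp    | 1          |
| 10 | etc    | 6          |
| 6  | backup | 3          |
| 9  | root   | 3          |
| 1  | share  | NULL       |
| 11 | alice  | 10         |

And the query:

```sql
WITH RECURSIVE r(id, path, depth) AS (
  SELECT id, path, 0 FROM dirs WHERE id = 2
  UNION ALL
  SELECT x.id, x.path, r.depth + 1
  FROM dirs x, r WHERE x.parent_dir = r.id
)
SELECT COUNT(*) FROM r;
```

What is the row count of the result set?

Base: id=2 (tmp) at depth 0.
Iteration 1: rows with parent_dir in {2} -> cache (id 3, depth 1), log (id 4, depth 1).
Iteration 2: rows with parent_dir in {3,4} -> mail (id 5, depth 2), backup (id 6, depth 2), media (id 8, depth 2), root (id 9, depth 2).
Iteration 3: rows with parent_dir in {5,6,8,9} -> photos (id 7, depth 3), etc (id 10, depth 3).
Iteration 4: rows with parent_dir in {7,10} -> alice (id 11, depth 4).
Iteration 5: no rows with parent_dir in {11}; recursion stops.
Total rows emitted: 10.

10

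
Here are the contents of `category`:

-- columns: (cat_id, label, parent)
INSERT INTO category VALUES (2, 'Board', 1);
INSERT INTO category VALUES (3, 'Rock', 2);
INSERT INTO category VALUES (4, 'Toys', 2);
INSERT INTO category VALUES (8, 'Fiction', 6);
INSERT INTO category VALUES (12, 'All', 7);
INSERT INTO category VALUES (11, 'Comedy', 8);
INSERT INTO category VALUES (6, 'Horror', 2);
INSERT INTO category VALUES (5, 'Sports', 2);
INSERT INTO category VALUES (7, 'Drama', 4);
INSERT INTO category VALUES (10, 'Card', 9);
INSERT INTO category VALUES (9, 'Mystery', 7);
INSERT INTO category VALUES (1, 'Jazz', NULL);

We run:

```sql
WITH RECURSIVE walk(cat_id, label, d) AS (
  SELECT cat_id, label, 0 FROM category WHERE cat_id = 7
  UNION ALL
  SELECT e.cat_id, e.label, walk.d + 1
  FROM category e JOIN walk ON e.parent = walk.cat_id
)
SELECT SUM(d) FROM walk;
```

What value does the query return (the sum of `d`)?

4

Base: cat_id=7 (Drama) at d 0.
Iteration 1: rows with parent in {7} -> Mystery (id 9, d 1), All (id 12, d 1).
Iteration 2: rows with parent in {9,12} -> Card (id 10, d 2).
Iteration 3: no rows with parent in {10}; recursion stops.
SUM(d) = 0 + 1 + 1 + 2 = 4.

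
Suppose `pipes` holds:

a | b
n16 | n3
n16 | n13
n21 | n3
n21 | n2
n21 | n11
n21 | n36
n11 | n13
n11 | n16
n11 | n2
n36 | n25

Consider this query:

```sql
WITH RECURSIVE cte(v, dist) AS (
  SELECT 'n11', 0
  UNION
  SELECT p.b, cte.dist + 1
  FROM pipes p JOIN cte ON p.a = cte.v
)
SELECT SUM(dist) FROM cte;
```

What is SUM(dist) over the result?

Base: (n11, dist=0).
Iteration 1: edges from {n11} -> (n13, dist=1), (n16, dist=1), (n2, dist=1).
Iteration 2: edges from {n13,n16,n2} -> (n13, dist=2), (n3, dist=2).
Iteration 3: no outgoing edges from {n13,n3}; recursion stops.
SUM(dist) = 0 + 1 + 1 + 1 + 2 + 2 = 7.

7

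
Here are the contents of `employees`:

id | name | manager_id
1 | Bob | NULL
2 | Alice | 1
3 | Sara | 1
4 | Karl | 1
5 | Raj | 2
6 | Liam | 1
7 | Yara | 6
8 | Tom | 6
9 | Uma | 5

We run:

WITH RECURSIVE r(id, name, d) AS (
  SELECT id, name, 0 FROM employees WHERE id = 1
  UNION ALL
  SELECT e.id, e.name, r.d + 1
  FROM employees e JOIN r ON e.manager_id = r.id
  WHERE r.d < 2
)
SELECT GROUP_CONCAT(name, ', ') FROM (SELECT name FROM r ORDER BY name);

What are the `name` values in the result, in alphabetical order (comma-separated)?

Alice, Bob, Karl, Liam, Raj, Sara, Tom, Yara

Base: id=1 (Bob) at d 0.
Iteration 1: rows with manager_id in {1} -> Alice (id 2, d 1), Sara (id 3, d 1), Karl (id 4, d 1), Liam (id 6, d 1).
Iteration 2: rows with manager_id in {2,3,4,6} -> Raj (id 5, d 2), Yara (id 7, d 2), Tom (id 8, d 2).
Iteration 3: d < 2 fails for all current rows; recursion stops.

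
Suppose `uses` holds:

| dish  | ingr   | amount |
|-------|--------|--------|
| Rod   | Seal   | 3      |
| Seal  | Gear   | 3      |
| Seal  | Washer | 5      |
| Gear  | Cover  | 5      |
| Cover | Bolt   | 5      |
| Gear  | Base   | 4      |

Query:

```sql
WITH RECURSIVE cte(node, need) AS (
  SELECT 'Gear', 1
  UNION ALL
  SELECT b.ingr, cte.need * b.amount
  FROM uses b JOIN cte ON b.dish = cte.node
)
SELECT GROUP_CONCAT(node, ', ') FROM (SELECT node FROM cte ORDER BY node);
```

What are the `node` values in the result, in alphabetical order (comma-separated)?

Base: (Gear, need=1).
Iteration 1: components of {Gear} -> Base = 1*4 = 4, Cover = 1*5 = 5.
Iteration 2: components of {Base,Cover} -> Bolt = 5*5 = 25.
Iteration 3: no further components; recursion stops.

Base, Bolt, Cover, Gear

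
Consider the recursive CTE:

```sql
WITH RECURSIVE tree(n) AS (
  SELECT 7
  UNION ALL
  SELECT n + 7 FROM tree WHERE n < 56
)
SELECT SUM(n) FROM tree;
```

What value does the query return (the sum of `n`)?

252

Base: n=7.
Iteration 1: 7 < 56 holds -> n = 7 + 7 = 14.
Iteration 2: 14 < 56 holds -> n = 14 + 7 = 21.
Iteration 3: 21 < 56 holds -> n = 21 + 7 = 28.
Iteration 4: 28 < 56 holds -> n = 28 + 7 = 35.
Iteration 5: 35 < 56 holds -> n = 35 + 7 = 42.
Iteration 6: 42 < 56 holds -> n = 42 + 7 = 49.
Iteration 7: 49 < 56 holds -> n = 49 + 7 = 56.
Iteration 8: 56 < 56 fails; recursion stops.
SUM(n) = 7 + 14 + 21 + 28 + 35 + 42 + 49 + 56 = 252.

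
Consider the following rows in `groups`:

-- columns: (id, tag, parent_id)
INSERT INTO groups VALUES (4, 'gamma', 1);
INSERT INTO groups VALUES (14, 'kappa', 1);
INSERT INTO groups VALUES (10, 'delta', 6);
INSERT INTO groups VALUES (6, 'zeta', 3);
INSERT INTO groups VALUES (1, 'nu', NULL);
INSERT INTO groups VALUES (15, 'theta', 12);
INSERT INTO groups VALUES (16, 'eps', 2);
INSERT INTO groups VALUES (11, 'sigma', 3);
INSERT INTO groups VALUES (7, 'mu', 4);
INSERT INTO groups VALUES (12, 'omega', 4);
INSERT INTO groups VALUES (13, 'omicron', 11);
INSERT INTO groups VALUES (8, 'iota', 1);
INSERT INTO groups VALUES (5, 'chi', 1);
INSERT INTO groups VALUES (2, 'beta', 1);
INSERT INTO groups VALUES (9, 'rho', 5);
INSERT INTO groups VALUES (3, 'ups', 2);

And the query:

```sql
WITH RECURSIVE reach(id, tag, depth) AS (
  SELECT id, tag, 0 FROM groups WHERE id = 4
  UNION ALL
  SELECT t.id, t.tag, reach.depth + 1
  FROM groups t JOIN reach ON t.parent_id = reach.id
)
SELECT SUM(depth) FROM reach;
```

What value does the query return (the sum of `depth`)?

Base: id=4 (gamma) at depth 0.
Iteration 1: rows with parent_id in {4} -> mu (id 7, depth 1), omega (id 12, depth 1).
Iteration 2: rows with parent_id in {7,12} -> theta (id 15, depth 2).
Iteration 3: no rows with parent_id in {15}; recursion stops.
SUM(depth) = 0 + 1 + 1 + 2 = 4.

4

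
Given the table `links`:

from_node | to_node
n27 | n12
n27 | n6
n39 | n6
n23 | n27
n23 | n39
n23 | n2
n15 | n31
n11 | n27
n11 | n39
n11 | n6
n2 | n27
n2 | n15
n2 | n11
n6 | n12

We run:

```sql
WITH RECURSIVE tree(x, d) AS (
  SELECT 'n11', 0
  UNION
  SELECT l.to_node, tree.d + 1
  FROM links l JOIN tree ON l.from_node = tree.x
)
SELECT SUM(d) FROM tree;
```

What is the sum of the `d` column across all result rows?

Base: (n11, d=0).
Iteration 1: edges from {n11} -> (n27, d=1), (n39, d=1), (n6, d=1).
Iteration 2: edges from {n27,n39,n6} -> (n12, d=2), (n6, d=2). [UNION drops 2 duplicate row(s)]
Iteration 3: edges from {n12,n6} -> (n12, d=3).
Iteration 4: no outgoing edges from {n12}; recursion stops.
SUM(d) = 0 + 1 + 1 + 1 + 2 + 2 + 3 = 10.

10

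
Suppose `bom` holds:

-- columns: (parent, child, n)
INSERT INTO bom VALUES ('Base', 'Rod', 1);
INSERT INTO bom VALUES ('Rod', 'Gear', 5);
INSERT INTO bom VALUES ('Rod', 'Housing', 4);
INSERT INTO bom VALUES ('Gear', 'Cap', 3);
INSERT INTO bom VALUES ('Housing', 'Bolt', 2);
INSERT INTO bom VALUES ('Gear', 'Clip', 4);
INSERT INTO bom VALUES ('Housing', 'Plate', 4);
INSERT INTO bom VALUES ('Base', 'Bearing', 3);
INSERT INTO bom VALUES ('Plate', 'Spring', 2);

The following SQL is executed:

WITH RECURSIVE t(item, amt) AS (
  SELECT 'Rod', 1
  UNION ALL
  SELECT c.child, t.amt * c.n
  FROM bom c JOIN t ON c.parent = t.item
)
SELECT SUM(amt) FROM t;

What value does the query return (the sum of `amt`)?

Base: (Rod, amt=1).
Iteration 1: components of {Rod} -> Gear = 1*5 = 5, Housing = 1*4 = 4.
Iteration 2: components of {Gear,Housing} -> Bolt = 4*2 = 8, Cap = 5*3 = 15, Clip = 5*4 = 20, Plate = 4*4 = 16.
Iteration 3: components of {Bolt,Cap,Clip,Plate} -> Spring = 16*2 = 32.
Iteration 4: no further components; recursion stops.
SUM(amt) = 1 + 5 + 4 + 15 + 20 + 8 + 16 + 32 = 101.

101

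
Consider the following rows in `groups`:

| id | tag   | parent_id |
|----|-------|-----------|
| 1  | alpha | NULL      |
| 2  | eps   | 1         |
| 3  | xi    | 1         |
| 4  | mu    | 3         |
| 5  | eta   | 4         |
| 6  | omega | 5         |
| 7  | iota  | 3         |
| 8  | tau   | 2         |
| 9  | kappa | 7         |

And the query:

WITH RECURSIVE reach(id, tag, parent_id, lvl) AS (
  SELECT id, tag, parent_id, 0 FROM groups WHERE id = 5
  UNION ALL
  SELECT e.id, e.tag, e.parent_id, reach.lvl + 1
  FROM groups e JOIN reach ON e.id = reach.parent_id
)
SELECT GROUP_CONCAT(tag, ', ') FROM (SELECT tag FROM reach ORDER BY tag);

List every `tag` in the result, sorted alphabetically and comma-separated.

alpha, eta, mu, xi

Base: id=5 (eta), parent_id=4, lvl 0.
Iteration 1: join on id=4 -> mu (id 4, parent_id=3, lvl 1).
Iteration 2: join on id=3 -> xi (id 3, parent_id=1, lvl 2).
Iteration 3: join on id=1 -> alpha (id 1, parent_id=NULL, lvl 3).
Iteration 4: parent_id is NULL; no match; recursion stops.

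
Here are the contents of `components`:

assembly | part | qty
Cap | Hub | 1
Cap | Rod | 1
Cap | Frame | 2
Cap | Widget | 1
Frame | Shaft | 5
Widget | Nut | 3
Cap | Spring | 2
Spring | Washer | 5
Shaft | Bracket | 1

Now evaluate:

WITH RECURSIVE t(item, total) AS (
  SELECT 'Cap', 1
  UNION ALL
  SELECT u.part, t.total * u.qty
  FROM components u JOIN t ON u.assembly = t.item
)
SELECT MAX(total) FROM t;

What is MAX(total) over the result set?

10

Base: (Cap, total=1).
Iteration 1: components of {Cap} -> Frame = 1*2 = 2, Hub = 1*1 = 1, Rod = 1*1 = 1, Spring = 1*2 = 2, Widget = 1*1 = 1.
Iteration 2: components of {Frame,Hub,Rod,Spring,Widget} -> Nut = 1*3 = 3, Shaft = 2*5 = 10, Washer = 2*5 = 10.
Iteration 3: components of {Nut,Shaft,Washer} -> Bracket = 10*1 = 10.
Iteration 4: no further components; recursion stops.
total values: 1, 1, 1, 2, 1, 2, 10, 3, 10, 10; the maximum is 10.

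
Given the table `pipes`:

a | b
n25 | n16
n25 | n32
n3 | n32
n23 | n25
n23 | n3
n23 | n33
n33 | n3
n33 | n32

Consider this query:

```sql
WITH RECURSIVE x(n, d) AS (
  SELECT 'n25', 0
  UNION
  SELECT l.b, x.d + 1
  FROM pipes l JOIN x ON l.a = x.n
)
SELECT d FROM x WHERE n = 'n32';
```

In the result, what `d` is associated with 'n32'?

1

Base: (n25, d=0).
Iteration 1: edges from {n25} -> (n16, d=1), (n32, d=1).
Iteration 2: no outgoing edges from {n16,n32}; recursion stops.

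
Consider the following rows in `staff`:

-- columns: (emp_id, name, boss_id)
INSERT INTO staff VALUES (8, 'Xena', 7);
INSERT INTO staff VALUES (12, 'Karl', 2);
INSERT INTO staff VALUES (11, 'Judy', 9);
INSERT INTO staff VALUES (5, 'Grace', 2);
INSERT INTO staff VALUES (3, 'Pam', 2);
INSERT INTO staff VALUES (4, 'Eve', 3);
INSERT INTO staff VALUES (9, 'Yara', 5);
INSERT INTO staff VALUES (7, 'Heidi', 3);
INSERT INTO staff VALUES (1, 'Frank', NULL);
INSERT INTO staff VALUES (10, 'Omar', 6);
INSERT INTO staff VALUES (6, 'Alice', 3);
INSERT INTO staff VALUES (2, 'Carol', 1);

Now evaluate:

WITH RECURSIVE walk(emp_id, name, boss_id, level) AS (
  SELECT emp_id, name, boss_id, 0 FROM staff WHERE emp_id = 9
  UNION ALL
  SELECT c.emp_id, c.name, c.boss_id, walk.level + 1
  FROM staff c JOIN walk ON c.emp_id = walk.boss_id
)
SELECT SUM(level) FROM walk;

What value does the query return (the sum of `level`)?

Base: emp_id=9 (Yara), boss_id=5, level 0.
Iteration 1: join on emp_id=5 -> Grace (id 5, boss_id=2, level 1).
Iteration 2: join on emp_id=2 -> Carol (id 2, boss_id=1, level 2).
Iteration 3: join on emp_id=1 -> Frank (id 1, boss_id=NULL, level 3).
Iteration 4: boss_id is NULL; no match; recursion stops.
SUM(level) = 0 + 1 + 2 + 3 = 6.

6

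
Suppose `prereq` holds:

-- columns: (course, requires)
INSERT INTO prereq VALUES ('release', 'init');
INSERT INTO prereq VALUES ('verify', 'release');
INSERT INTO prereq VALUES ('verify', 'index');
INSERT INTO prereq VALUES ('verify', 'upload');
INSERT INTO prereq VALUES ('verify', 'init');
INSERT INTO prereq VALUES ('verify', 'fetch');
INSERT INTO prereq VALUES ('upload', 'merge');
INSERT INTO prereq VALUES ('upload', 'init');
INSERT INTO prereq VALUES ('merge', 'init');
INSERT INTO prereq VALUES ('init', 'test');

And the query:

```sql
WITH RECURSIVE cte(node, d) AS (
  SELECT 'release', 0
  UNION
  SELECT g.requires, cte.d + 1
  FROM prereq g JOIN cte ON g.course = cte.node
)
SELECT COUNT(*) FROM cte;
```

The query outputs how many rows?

3

Base: (release, d=0).
Iteration 1: edges from {release} -> (init, d=1).
Iteration 2: edges from {init} -> (test, d=2).
Iteration 3: no outgoing edges from {test}; recursion stops.
Total rows emitted: 3.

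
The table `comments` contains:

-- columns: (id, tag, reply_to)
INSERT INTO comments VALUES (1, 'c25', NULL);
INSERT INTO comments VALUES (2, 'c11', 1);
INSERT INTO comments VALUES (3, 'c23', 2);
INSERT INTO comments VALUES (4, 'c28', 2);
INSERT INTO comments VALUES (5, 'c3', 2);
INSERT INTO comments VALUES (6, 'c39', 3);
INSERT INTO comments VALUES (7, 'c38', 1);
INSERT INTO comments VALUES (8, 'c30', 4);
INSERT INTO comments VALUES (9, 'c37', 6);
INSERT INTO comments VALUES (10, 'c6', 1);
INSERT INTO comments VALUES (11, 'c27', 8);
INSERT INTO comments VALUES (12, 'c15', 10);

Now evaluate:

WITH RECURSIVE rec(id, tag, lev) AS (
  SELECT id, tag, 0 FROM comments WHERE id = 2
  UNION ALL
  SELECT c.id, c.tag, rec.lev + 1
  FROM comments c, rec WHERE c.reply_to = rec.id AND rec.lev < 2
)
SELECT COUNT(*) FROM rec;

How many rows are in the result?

6

Base: id=2 (c11) at lev 0.
Iteration 1: rows with reply_to in {2} -> c23 (id 3, lev 1), c28 (id 4, lev 1), c3 (id 5, lev 1).
Iteration 2: rows with reply_to in {3,4,5} -> c39 (id 6, lev 2), c30 (id 8, lev 2).
Iteration 3: lev < 2 fails for all current rows; recursion stops.
Total rows emitted: 6.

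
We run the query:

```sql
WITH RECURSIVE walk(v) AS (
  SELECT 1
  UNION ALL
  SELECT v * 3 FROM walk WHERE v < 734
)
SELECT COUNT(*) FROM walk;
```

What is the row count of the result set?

Base: v=1.
Iteration 1: 1 < 734 holds -> v = 1 * 3 = 3.
Iteration 2: 3 < 734 holds -> v = 3 * 3 = 9.
Iteration 3: 9 < 734 holds -> v = 9 * 3 = 27.
Iteration 4: 27 < 734 holds -> v = 27 * 3 = 81.
Iteration 5: 81 < 734 holds -> v = 81 * 3 = 243.
Iteration 6: 243 < 734 holds -> v = 243 * 3 = 729.
Iteration 7: 729 < 734 holds -> v = 729 * 3 = 2187.
Iteration 8: 2187 < 734 fails; recursion stops.
Total rows emitted: 8.

8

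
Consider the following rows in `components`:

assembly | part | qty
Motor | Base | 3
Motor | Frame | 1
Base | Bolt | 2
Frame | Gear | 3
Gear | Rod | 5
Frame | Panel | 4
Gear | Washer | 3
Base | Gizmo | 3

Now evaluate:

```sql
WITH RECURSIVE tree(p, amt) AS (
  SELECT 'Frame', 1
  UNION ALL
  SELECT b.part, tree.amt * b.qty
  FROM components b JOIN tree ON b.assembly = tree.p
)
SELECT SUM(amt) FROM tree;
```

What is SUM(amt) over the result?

32

Base: (Frame, amt=1).
Iteration 1: components of {Frame} -> Gear = 1*3 = 3, Panel = 1*4 = 4.
Iteration 2: components of {Gear,Panel} -> Rod = 3*5 = 15, Washer = 3*3 = 9.
Iteration 3: no further components; recursion stops.
SUM(amt) = 1 + 3 + 4 + 15 + 9 = 32.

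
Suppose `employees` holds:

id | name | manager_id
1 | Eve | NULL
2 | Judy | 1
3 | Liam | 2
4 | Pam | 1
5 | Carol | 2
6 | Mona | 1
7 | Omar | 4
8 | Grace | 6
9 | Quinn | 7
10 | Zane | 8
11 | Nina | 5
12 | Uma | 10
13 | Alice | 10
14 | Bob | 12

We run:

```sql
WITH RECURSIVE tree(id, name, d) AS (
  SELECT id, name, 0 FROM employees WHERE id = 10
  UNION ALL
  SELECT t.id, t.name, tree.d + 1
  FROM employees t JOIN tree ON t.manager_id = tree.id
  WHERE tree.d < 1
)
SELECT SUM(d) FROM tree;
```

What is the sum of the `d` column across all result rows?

Base: id=10 (Zane) at d 0.
Iteration 1: rows with manager_id in {10} -> Uma (id 12, d 1), Alice (id 13, d 1).
Iteration 2: d < 1 fails for all current rows; recursion stops.
SUM(d) = 0 + 1 + 1 = 2.

2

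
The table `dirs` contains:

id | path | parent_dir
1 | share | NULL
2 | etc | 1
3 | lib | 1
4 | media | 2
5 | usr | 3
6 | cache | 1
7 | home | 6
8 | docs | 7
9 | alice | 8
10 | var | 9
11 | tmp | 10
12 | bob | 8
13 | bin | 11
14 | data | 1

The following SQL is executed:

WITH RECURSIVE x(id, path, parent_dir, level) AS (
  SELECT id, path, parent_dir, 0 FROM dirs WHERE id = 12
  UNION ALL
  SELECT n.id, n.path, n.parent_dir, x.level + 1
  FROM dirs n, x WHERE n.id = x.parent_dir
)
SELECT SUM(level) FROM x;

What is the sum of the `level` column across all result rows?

Base: id=12 (bob), parent_dir=8, level 0.
Iteration 1: join on id=8 -> docs (id 8, parent_dir=7, level 1).
Iteration 2: join on id=7 -> home (id 7, parent_dir=6, level 2).
Iteration 3: join on id=6 -> cache (id 6, parent_dir=1, level 3).
Iteration 4: join on id=1 -> share (id 1, parent_dir=NULL, level 4).
Iteration 5: parent_dir is NULL; no match; recursion stops.
SUM(level) = 0 + 1 + 2 + 3 + 4 = 10.

10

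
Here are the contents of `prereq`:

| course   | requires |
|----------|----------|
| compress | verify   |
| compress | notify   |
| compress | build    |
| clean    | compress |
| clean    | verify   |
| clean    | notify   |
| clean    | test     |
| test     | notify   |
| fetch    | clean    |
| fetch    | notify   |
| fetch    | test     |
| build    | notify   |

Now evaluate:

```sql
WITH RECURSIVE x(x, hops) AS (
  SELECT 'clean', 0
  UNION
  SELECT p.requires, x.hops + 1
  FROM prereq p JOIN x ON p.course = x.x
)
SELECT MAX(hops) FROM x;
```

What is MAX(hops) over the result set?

Base: (clean, hops=0).
Iteration 1: edges from {clean} -> (compress, hops=1), (notify, hops=1), (test, hops=1), (verify, hops=1).
Iteration 2: edges from {compress,notify,test,verify} -> (build, hops=2), (notify, hops=2), (verify, hops=2). [UNION drops 1 duplicate row(s)]
Iteration 3: edges from {build,notify,verify} -> (notify, hops=3).
Iteration 4: no outgoing edges from {notify}; recursion stops.
hops values: 0, 1, 1, 1, 1, 2, 2, 2, 3; the maximum is 3.

3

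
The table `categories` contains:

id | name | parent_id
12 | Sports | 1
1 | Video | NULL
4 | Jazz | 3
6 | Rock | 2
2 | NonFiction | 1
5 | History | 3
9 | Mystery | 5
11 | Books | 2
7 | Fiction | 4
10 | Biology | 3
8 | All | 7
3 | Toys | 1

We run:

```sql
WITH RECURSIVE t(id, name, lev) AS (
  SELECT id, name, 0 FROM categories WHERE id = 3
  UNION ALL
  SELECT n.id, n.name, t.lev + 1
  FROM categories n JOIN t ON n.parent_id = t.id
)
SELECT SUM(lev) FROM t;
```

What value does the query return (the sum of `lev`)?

Base: id=3 (Toys) at lev 0.
Iteration 1: rows with parent_id in {3} -> Jazz (id 4, lev 1), History (id 5, lev 1), Biology (id 10, lev 1).
Iteration 2: rows with parent_id in {4,5,10} -> Fiction (id 7, lev 2), Mystery (id 9, lev 2).
Iteration 3: rows with parent_id in {7,9} -> All (id 8, lev 3).
Iteration 4: no rows with parent_id in {8}; recursion stops.
SUM(lev) = 0 + 1 + 1 + 1 + 2 + 2 + 3 = 10.

10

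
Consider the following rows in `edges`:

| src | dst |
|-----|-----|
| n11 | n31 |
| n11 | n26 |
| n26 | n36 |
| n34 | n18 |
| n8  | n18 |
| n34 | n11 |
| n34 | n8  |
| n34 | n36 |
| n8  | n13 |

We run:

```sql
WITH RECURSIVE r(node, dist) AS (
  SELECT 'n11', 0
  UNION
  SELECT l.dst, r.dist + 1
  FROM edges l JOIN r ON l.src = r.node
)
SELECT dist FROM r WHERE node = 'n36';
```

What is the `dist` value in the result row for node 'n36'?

2

Base: (n11, dist=0).
Iteration 1: edges from {n11} -> (n26, dist=1), (n31, dist=1).
Iteration 2: edges from {n26,n31} -> (n36, dist=2).
Iteration 3: no outgoing edges from {n36}; recursion stops.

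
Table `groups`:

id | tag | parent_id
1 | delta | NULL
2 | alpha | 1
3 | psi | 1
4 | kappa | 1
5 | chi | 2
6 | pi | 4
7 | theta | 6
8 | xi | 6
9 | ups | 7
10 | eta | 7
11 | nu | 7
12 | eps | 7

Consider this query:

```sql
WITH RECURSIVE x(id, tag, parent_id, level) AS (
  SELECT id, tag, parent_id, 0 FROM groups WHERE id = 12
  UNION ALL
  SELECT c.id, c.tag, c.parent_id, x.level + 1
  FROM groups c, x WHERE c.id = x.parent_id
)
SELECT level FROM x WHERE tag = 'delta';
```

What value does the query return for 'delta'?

Base: id=12 (eps), parent_id=7, level 0.
Iteration 1: join on id=7 -> theta (id 7, parent_id=6, level 1).
Iteration 2: join on id=6 -> pi (id 6, parent_id=4, level 2).
Iteration 3: join on id=4 -> kappa (id 4, parent_id=1, level 3).
Iteration 4: join on id=1 -> delta (id 1, parent_id=NULL, level 4).
Iteration 5: parent_id is NULL; no match; recursion stops.

4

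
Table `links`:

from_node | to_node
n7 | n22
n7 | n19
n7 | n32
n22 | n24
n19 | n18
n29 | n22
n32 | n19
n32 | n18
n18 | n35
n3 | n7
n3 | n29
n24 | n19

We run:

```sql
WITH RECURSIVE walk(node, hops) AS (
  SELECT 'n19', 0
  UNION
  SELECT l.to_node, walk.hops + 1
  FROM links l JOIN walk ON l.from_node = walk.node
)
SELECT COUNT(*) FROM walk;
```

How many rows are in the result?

Base: (n19, hops=0).
Iteration 1: edges from {n19} -> (n18, hops=1).
Iteration 2: edges from {n18} -> (n35, hops=2).
Iteration 3: no outgoing edges from {n35}; recursion stops.
Total rows emitted: 3.

3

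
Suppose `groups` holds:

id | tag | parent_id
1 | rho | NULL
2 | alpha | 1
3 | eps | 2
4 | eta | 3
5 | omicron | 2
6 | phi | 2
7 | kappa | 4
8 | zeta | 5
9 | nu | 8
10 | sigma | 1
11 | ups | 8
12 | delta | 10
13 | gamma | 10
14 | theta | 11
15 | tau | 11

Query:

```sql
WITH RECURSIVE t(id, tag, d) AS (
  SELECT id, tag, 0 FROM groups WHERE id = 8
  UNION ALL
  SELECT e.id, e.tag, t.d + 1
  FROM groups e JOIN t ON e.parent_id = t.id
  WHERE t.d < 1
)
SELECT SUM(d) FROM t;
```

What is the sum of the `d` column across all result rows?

2

Base: id=8 (zeta) at d 0.
Iteration 1: rows with parent_id in {8} -> nu (id 9, d 1), ups (id 11, d 1).
Iteration 2: d < 1 fails for all current rows; recursion stops.
SUM(d) = 0 + 1 + 1 = 2.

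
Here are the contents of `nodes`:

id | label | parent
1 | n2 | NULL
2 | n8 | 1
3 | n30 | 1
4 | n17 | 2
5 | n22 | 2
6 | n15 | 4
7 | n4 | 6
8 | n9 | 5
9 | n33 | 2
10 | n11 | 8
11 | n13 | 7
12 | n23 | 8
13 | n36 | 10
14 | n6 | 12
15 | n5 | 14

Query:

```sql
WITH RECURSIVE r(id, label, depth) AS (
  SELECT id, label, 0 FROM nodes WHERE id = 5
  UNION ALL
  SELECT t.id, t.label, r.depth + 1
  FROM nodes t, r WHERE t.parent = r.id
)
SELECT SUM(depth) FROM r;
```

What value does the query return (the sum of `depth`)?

Base: id=5 (n22) at depth 0.
Iteration 1: rows with parent in {5} -> n9 (id 8, depth 1).
Iteration 2: rows with parent in {8} -> n11 (id 10, depth 2), n23 (id 12, depth 2).
Iteration 3: rows with parent in {10,12} -> n36 (id 13, depth 3), n6 (id 14, depth 3).
Iteration 4: rows with parent in {13,14} -> n5 (id 15, depth 4).
Iteration 5: no rows with parent in {15}; recursion stops.
SUM(depth) = 0 + 1 + 2 + 2 + 3 + 3 + 4 = 15.

15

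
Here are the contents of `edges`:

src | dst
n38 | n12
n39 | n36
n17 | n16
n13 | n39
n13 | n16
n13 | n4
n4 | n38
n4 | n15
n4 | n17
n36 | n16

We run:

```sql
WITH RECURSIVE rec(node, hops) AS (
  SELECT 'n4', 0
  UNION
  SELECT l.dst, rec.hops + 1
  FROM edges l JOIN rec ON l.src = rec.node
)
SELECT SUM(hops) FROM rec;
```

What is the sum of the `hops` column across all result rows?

7

Base: (n4, hops=0).
Iteration 1: edges from {n4} -> (n15, hops=1), (n17, hops=1), (n38, hops=1).
Iteration 2: edges from {n15,n17,n38} -> (n12, hops=2), (n16, hops=2).
Iteration 3: no outgoing edges from {n12,n16}; recursion stops.
SUM(hops) = 0 + 1 + 1 + 1 + 2 + 2 = 7.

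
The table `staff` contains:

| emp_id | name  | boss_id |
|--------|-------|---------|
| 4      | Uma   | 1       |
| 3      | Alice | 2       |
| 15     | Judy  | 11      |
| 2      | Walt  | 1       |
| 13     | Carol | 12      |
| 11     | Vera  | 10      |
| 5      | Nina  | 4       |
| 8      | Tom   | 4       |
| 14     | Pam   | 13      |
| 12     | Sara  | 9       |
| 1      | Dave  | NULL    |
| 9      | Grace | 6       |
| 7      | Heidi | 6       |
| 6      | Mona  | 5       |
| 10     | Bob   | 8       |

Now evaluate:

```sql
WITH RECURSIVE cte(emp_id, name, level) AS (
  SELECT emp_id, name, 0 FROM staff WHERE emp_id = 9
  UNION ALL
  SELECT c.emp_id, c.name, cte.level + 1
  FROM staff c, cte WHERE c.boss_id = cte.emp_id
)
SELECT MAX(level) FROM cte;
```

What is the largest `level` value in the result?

3

Base: emp_id=9 (Grace) at level 0.
Iteration 1: rows with boss_id in {9} -> Sara (id 12, level 1).
Iteration 2: rows with boss_id in {12} -> Carol (id 13, level 2).
Iteration 3: rows with boss_id in {13} -> Pam (id 14, level 3).
Iteration 4: no rows with boss_id in {14}; recursion stops.
level values: 0, 1, 2, 3; the maximum is 3.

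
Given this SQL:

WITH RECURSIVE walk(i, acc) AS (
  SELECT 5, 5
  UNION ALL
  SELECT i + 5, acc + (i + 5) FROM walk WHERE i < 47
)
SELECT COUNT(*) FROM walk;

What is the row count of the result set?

Base: i=5, acc=5.
Iteration 1: 5 < 47 holds -> i = 5 + 5 = 10, acc = 5 + 10 = 15.
Iteration 2: 10 < 47 holds -> i = 10 + 5 = 15, acc = 15 + 15 = 30.
Iteration 3: 15 < 47 holds -> i = 15 + 5 = 20, acc = 30 + 20 = 50.
Iteration 4: 20 < 47 holds -> i = 20 + 5 = 25, acc = 50 + 25 = 75.
Iteration 5: 25 < 47 holds -> i = 25 + 5 = 30, acc = 75 + 30 = 105.
Iteration 6: 30 < 47 holds -> i = 30 + 5 = 35, acc = 105 + 35 = 140.
Iteration 7: 35 < 47 holds -> i = 35 + 5 = 40, acc = 140 + 40 = 180.
Iteration 8: 40 < 47 holds -> i = 40 + 5 = 45, acc = 180 + 45 = 225.
Iteration 9: 45 < 47 holds -> i = 45 + 5 = 50, acc = 225 + 50 = 275.
Iteration 10: 50 < 47 fails; recursion stops.
Total rows emitted: 10.

10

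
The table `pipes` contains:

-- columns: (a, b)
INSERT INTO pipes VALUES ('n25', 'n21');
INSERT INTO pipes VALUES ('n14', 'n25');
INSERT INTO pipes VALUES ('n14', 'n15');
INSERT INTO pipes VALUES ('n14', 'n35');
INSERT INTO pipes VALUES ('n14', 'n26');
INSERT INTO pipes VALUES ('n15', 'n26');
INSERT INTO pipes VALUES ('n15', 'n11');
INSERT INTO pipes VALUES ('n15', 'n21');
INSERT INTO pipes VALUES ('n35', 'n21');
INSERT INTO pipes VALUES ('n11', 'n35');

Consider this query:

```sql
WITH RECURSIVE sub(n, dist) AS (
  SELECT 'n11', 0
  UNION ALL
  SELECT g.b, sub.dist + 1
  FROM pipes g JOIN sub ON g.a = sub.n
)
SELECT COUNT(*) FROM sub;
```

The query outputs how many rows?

3

Base: (n11, dist=0).
Iteration 1: edges from {n11} -> (n35, dist=1).
Iteration 2: edges from {n35} -> (n21, dist=2).
Iteration 3: no outgoing edges from {n21}; recursion stops.
Total rows emitted: 3.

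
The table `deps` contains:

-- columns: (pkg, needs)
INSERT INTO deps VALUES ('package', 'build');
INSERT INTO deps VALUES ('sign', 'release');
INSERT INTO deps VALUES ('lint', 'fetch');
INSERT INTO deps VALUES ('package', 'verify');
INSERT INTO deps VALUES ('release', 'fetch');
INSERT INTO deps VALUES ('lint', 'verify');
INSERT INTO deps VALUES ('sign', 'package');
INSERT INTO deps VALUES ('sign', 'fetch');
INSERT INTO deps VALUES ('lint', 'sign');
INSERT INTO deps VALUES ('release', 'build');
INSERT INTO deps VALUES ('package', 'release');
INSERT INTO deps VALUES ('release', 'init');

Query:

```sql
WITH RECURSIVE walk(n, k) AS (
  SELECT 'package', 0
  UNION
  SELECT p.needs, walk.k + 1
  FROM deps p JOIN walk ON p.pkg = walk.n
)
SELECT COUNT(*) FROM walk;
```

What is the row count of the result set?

7

Base: (package, k=0).
Iteration 1: edges from {package} -> (build, k=1), (release, k=1), (verify, k=1).
Iteration 2: edges from {build,release,verify} -> (build, k=2), (fetch, k=2), (init, k=2).
Iteration 3: no outgoing edges from {build,fetch,init}; recursion stops.
Total rows emitted: 7.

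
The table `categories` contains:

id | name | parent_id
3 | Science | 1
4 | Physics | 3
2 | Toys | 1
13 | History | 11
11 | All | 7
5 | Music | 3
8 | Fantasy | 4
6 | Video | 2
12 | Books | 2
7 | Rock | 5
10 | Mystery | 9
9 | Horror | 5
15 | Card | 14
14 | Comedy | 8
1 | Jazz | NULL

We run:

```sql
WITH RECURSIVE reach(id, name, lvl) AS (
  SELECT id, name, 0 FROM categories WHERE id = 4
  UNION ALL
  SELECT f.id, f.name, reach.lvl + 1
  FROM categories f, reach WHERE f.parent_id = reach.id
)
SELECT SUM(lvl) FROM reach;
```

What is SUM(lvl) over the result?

6

Base: id=4 (Physics) at lvl 0.
Iteration 1: rows with parent_id in {4} -> Fantasy (id 8, lvl 1).
Iteration 2: rows with parent_id in {8} -> Comedy (id 14, lvl 2).
Iteration 3: rows with parent_id in {14} -> Card (id 15, lvl 3).
Iteration 4: no rows with parent_id in {15}; recursion stops.
SUM(lvl) = 0 + 1 + 2 + 3 = 6.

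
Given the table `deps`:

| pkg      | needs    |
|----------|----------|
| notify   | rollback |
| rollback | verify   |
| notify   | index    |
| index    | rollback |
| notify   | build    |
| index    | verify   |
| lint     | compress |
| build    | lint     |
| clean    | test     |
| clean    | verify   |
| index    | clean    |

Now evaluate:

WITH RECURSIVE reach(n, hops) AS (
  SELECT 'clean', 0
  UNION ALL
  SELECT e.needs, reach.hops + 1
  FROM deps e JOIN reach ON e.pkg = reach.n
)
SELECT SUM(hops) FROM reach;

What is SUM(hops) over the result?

2

Base: (clean, hops=0).
Iteration 1: edges from {clean} -> (test, hops=1), (verify, hops=1).
Iteration 2: no outgoing edges from {test,verify}; recursion stops.
SUM(hops) = 0 + 1 + 1 = 2.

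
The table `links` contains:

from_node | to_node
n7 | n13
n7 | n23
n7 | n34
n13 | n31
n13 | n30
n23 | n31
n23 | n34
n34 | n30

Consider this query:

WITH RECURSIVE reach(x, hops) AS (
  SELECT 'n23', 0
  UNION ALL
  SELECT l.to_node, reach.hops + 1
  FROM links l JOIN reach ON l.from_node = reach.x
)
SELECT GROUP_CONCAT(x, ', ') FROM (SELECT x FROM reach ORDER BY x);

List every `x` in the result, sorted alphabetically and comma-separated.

n23, n30, n31, n34

Base: (n23, hops=0).
Iteration 1: edges from {n23} -> (n31, hops=1), (n34, hops=1).
Iteration 2: edges from {n31,n34} -> (n30, hops=2).
Iteration 3: no outgoing edges from {n30}; recursion stops.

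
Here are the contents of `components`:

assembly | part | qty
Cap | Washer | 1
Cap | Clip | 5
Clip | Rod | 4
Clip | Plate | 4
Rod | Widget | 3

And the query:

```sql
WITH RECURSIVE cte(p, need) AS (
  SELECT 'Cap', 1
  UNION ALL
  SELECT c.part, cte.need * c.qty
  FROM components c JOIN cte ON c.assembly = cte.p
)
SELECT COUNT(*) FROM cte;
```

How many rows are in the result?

6

Base: (Cap, need=1).
Iteration 1: components of {Cap} -> Clip = 1*5 = 5, Washer = 1*1 = 1.
Iteration 2: components of {Clip,Washer} -> Plate = 5*4 = 20, Rod = 5*4 = 20.
Iteration 3: components of {Plate,Rod} -> Widget = 20*3 = 60.
Iteration 4: no further components; recursion stops.
Total rows emitted: 6.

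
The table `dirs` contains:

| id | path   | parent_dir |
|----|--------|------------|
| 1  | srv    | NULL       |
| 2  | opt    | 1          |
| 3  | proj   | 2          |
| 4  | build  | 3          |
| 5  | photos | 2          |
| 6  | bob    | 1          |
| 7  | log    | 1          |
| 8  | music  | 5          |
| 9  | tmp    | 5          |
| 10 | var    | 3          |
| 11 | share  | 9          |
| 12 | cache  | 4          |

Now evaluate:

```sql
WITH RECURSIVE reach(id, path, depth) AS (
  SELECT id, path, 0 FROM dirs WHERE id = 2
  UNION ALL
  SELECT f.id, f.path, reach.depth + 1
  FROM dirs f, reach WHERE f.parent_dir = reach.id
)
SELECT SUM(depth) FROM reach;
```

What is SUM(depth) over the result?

16

Base: id=2 (opt) at depth 0.
Iteration 1: rows with parent_dir in {2} -> proj (id 3, depth 1), photos (id 5, depth 1).
Iteration 2: rows with parent_dir in {3,5} -> build (id 4, depth 2), music (id 8, depth 2), tmp (id 9, depth 2), var (id 10, depth 2).
Iteration 3: rows with parent_dir in {4,8,9,10} -> share (id 11, depth 3), cache (id 12, depth 3).
Iteration 4: no rows with parent_dir in {11,12}; recursion stops.
SUM(depth) = 0 + 1 + 1 + 2 + 2 + 2 + 2 + 3 + 3 = 16.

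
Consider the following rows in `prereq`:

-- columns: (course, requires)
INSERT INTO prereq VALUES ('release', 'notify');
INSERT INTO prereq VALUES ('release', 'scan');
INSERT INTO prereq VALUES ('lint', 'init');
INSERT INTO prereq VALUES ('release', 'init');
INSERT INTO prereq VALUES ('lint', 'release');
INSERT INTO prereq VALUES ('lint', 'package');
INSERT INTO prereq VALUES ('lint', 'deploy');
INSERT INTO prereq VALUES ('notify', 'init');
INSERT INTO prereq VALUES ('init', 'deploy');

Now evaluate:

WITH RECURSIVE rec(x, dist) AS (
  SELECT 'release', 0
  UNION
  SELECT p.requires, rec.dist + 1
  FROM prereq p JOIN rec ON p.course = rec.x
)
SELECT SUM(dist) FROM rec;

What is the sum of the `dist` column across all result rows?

Base: (release, dist=0).
Iteration 1: edges from {release} -> (init, dist=1), (notify, dist=1), (scan, dist=1).
Iteration 2: edges from {init,notify,scan} -> (deploy, dist=2), (init, dist=2).
Iteration 3: edges from {deploy,init} -> (deploy, dist=3).
Iteration 4: no outgoing edges from {deploy}; recursion stops.
SUM(dist) = 0 + 1 + 1 + 1 + 2 + 2 + 3 = 10.

10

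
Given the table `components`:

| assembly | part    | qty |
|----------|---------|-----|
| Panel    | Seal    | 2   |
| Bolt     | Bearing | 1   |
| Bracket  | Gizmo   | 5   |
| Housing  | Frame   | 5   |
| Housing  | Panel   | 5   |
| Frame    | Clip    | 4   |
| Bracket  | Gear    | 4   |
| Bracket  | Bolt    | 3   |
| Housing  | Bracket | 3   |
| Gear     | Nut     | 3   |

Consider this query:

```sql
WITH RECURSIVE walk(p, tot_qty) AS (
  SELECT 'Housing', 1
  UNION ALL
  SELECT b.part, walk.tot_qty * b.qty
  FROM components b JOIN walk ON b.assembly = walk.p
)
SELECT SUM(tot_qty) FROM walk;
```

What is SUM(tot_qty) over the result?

125

Base: (Housing, tot_qty=1).
Iteration 1: components of {Housing} -> Bracket = 1*3 = 3, Frame = 1*5 = 5, Panel = 1*5 = 5.
Iteration 2: components of {Bracket,Frame,Panel} -> Bolt = 3*3 = 9, Clip = 5*4 = 20, Gear = 3*4 = 12, Gizmo = 3*5 = 15, Seal = 5*2 = 10.
Iteration 3: components of {Bolt,Clip,Gear,Gizmo,Seal} -> Bearing = 9*1 = 9, Nut = 12*3 = 36.
Iteration 4: no further components; recursion stops.
SUM(tot_qty) = 1 + 5 + 5 + 3 + 10 + 20 + 15 + 12 + 9 + 36 + 9 = 125.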